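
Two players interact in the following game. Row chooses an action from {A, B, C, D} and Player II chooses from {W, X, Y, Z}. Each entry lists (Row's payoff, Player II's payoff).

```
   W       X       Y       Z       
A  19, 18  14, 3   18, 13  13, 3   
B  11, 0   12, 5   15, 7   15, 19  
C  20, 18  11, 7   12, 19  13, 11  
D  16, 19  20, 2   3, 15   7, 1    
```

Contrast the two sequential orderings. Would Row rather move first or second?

If Row leads: Player II's best replies are A→W, B→Z, C→Y, D→W; Row's induced payoffs 19, 15, 12, 16; outcome (A, W), payoffs (19, 18).
If Player II leads: Row's best replies are W→C, X→D, Y→A, Z→B; Player II's induced payoffs 18, 2, 13, 19; outcome (B, Z), payoffs (15, 19).
Row gets 19 moving first and 15 moving second, so Row prefers to move first.

first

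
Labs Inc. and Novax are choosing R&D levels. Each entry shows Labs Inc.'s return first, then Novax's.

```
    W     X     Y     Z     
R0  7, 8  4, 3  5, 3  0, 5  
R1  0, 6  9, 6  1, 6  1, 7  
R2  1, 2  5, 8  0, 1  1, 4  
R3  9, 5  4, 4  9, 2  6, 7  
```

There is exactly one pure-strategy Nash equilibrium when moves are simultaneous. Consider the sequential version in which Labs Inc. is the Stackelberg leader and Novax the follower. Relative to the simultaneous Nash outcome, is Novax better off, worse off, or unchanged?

Novax best-responds to each possible Labs Inc. move:
- R0: BR = W, leader payoff 7.
- R1: BR = Z, leader payoff 1.
- R2: BR = X, leader payoff 5.
- R3: BR = Z, leader payoff 6.
Maximizing over 7, 1, 5, 6, Labs Inc. chooses R0. Subgame-perfect outcome: (R0, W) with payoffs (7, 8).
Now find the simultaneous Nash equilibrium.
Labs Inc.'s best replies: W→R3; X→R1; Y→R3; Z→R3.
Novax's best replies: R0→W; R1→Z; R2→X; R3→Z.
Only (R3, Z) has each player best-responding; Nash payoffs (6, 7).
Novax earns 8 sequentially versus 7 at the Nash outcome: better off.

better off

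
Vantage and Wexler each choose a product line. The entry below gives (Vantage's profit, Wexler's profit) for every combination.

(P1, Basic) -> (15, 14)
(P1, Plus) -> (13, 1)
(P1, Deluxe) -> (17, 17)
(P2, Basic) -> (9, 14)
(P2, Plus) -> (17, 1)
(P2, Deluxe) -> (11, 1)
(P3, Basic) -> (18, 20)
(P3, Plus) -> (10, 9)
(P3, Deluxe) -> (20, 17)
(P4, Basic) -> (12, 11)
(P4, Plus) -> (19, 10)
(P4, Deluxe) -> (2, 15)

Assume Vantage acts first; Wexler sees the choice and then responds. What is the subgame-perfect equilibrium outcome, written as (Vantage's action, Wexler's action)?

Work backward from Wexler's decision.
- P1: Wexler compares 14, 1, 17 and picks Deluxe; Vantage would get 17.
- P2: Wexler compares 14, 1, 1 and picks Basic; Vantage would get 9.
- P3: Wexler compares 20, 9, 17 and picks Basic; Vantage would get 18.
- P4: Wexler compares 11, 10, 15 and picks Deluxe; Vantage would get 2.
Among 17, 9, 18, 2, the best is 18 at P3. Subgame-perfect outcome: (P3, Basic) with payoffs (18, 20).

(P3, Basic)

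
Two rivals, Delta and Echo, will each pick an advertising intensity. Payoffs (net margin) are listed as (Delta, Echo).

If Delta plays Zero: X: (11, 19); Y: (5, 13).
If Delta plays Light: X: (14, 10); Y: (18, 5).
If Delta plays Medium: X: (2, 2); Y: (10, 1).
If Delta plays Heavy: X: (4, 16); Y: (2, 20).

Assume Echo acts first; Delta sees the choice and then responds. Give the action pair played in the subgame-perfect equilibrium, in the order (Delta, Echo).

(Light, X)

Solve by backward induction (Echo leads).
- X: BR = Light, leader payoff 10.
- Y: BR = Light, leader payoff 5.
Echo's induced payoffs are 10, 5, so Echo commits to X. Subgame-perfect outcome: (Light, X) with payoffs (14, 10).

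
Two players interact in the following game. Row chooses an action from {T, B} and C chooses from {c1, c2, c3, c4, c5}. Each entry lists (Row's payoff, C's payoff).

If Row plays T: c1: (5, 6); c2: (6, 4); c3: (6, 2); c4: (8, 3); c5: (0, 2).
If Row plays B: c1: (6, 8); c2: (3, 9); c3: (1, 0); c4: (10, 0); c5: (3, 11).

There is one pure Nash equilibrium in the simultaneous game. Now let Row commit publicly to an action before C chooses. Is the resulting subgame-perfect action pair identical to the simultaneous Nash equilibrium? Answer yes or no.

Work backward from C's decision.
- T → C plays c1 (best of 6, 4, 2, 3, 2); Row gets 5.
- B → C plays c5 (best of 8, 9, 0, 0, 11); Row gets 3.
Row's induced payoffs are 5, 3, so Row commits to T. Subgame-perfect outcome: (T, c1) with payoffs (5, 6).
For the simultaneous game, intersect best replies.
Row's best replies: c1→B; c2→T; c3→T; c4→B; c5→B.
C's best replies: T→c1; B→c5.
The unique mutual best reply is (B, c5), giving (3, 11).
Sequential outcome (T, c1) differs from the Nash profile (B, c5).

no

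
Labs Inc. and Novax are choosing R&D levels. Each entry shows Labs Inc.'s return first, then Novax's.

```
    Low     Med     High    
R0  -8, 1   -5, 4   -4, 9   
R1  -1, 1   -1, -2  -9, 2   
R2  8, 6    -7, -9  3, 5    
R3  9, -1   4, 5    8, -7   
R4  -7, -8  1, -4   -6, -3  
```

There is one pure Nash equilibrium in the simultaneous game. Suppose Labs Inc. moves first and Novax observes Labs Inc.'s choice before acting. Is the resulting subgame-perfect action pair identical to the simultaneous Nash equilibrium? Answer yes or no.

Work backward from Novax's decision.
- R0: Novax compares 1, 4, 9 and picks High; Labs Inc. would get -4.
- R1: Novax compares 1, -2, 2 and picks High; Labs Inc. would get -9.
- R2: Novax compares 6, -9, 5 and picks Low; Labs Inc. would get 8.
- R3: Novax compares -1, 5, -7 and picks Med; Labs Inc. would get 4.
- R4: Novax compares -8, -4, -3 and picks High; Labs Inc. would get -6.
Labs Inc.'s induced payoffs are -4, -9, 8, 4, -6, so Labs Inc. commits to R2. Subgame-perfect outcome: (R2, Low) with payoffs (8, 6).
Now find the simultaneous Nash equilibrium.
Labs Inc.'s best replies: Low→R3; Med→R3; High→R3.
Novax's best replies: R0→High; R1→High; R2→Low; R3→Med; R4→High.
The unique mutual best reply is (R3, Med), giving (4, 5).
Sequential outcome (R2, Low) differs from the Nash profile (R3, Med).

no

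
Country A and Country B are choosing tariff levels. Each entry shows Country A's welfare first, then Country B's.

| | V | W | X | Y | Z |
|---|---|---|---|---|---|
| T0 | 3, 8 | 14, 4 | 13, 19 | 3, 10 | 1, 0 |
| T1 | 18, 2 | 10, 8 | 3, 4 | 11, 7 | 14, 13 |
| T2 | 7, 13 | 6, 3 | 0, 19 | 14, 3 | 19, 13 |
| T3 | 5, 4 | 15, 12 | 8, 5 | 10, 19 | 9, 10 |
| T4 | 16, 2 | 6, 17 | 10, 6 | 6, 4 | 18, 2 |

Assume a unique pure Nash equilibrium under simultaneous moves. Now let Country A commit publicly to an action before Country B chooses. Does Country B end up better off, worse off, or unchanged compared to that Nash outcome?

worse off

Backward induction with Country A moving first.
- T0 → Country B plays X (best of 8, 4, 19, 10, 0); Country A gets 13.
- T1 → Country B plays Z (best of 2, 8, 4, 7, 13); Country A gets 14.
- T2 → Country B plays X (best of 13, 3, 19, 3, 13); Country A gets 0.
- T3 → Country B plays Y (best of 4, 12, 5, 19, 10); Country A gets 10.
- T4 → Country B plays W (best of 2, 17, 6, 4, 2); Country A gets 6.
Among 13, 14, 0, 10, 6, the best is 14 at T1. Subgame-perfect outcome: (T1, Z) with payoffs (14, 13).
For the simultaneous game, intersect best replies.
Country A's best replies: V→T1; W→T3; X→T0; Y→T2; Z→T2.
Country B's best replies: T0→X; T1→Z; T2→X; T3→Y; T4→W.
Only (T0, X) has each player best-responding; Nash payoffs (13, 19).
Country B earns 13 sequentially versus 19 at the Nash outcome: worse off.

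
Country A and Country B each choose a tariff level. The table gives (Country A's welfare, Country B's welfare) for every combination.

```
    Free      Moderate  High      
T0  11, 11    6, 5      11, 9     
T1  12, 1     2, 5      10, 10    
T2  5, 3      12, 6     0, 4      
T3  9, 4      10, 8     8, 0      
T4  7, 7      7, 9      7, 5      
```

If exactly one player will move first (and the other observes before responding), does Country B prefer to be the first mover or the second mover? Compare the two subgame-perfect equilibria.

If Country A leads: Country B's best replies are T0→Free, T1→High, T2→Moderate, T3→Moderate, T4→Moderate; Country A's induced payoffs 11, 10, 12, 10, 7; outcome (T2, Moderate), payoffs (12, 6).
If Country B leads: Country A's best replies are Free→T1, Moderate→T2, High→T0; Country B's induced payoffs 1, 6, 9; outcome (T0, High), payoffs (11, 9).
Country B gets 9 moving first and 6 moving second, so Country B prefers to move first.

first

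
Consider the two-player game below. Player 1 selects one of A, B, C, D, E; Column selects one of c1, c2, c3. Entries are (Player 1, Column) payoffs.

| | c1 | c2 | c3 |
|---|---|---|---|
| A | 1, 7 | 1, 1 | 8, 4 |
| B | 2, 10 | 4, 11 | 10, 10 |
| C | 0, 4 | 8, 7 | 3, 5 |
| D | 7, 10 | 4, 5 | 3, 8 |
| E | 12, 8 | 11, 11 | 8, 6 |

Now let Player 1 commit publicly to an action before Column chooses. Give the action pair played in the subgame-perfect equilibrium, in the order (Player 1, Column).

(E, c2)

Work backward from Column's decision.
- A: Column compares 7, 1, 4 and picks c1; Player 1 would get 1.
- B: Column compares 10, 11, 10 and picks c2; Player 1 would get 4.
- C: Column compares 4, 7, 5 and picks c2; Player 1 would get 8.
- D: Column compares 10, 5, 8 and picks c1; Player 1 would get 7.
- E: Column compares 8, 11, 6 and picks c2; Player 1 would get 11.
Maximizing over 1, 4, 8, 7, 11, Player 1 chooses E. Subgame-perfect outcome: (E, c2) with payoffs (11, 11).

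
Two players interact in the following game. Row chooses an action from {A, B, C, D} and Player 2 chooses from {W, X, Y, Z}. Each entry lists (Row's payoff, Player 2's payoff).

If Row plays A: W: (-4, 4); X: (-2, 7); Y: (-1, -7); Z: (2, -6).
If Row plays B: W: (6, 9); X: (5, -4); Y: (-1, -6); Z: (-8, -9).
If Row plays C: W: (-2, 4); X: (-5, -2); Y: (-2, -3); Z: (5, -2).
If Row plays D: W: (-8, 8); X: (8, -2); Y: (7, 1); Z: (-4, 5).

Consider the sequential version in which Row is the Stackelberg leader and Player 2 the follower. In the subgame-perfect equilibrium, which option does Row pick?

Work backward from Player 2's decision.
- A → Player 2 plays X (best of 4, 7, -7, -6); Row gets -2.
- B → Player 2 plays W (best of 9, -4, -6, -9); Row gets 6.
- C → Player 2 plays W (best of 4, -2, -3, -2); Row gets -2.
- D → Player 2 plays W (best of 8, -2, 1, 5); Row gets -8.
Maximizing over -2, 6, -2, -8, Row chooses B. Subgame-perfect outcome: (B, W) with payoffs (6, 9).

B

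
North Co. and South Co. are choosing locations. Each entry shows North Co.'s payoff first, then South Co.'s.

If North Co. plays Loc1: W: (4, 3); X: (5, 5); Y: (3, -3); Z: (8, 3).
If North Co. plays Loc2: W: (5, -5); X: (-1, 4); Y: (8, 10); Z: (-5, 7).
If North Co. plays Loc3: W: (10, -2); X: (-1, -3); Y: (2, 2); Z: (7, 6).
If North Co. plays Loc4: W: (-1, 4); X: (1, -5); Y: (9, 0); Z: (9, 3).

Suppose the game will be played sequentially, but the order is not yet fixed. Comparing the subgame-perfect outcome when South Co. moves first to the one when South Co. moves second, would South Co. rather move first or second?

second

If North Co. leads: South Co.'s best replies are Loc1→X, Loc2→Y, Loc3→Z, Loc4→W; North Co.'s induced payoffs 5, 8, 7, -1; outcome (Loc2, Y), payoffs (8, 10).
If South Co. leads: North Co.'s best replies are W→Loc3, X→Loc1, Y→Loc4, Z→Loc4; South Co.'s induced payoffs -2, 5, 0, 3; outcome (Loc1, X), payoffs (5, 5).
South Co. gets 5 moving first and 10 moving second, so South Co. prefers to move second.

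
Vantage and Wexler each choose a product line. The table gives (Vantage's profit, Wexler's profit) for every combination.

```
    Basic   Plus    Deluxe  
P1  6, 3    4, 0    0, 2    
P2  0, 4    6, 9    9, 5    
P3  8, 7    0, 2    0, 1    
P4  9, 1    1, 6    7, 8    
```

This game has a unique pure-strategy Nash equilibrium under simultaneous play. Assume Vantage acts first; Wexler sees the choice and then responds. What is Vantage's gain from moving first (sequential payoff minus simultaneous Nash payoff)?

2

Solve by backward induction (Vantage leads).
- P1: BR = Basic, leader payoff 6.
- P2: BR = Plus, leader payoff 6.
- P3: BR = Basic, leader payoff 8.
- P4: BR = Deluxe, leader payoff 7.
Vantage's induced payoffs are 6, 6, 8, 7, so Vantage commits to P3. Subgame-perfect outcome: (P3, Basic) with payoffs (8, 7).
Under simultaneous play:
Vantage's best replies: Basic→P4; Plus→P2; Deluxe→P2.
Wexler's best replies: P1→Basic; P2→Plus; P3→Basic; P4→Deluxe.
Only (P2, Plus) has each player best-responding; Nash payoffs (6, 9).
Vantage's commitment gain: 8 − 6 = 2.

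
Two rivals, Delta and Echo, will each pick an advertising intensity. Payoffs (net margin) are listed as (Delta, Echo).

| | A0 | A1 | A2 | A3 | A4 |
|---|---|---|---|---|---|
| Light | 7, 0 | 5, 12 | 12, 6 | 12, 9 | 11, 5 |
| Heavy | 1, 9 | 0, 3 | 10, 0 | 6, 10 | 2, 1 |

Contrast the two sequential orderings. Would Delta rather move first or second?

If Delta leads: Echo's best replies are Light→A1, Heavy→A3; Delta's induced payoffs 5, 6; outcome (Heavy, A3), payoffs (6, 10).
If Echo leads: Delta's best replies are A0→Light, A1→Light, A2→Light, A3→Light, A4→Light; Echo's induced payoffs 0, 12, 6, 9, 5; outcome (Light, A1), payoffs (5, 12).
Delta gets 6 moving first and 5 moving second, so Delta prefers to move first.

first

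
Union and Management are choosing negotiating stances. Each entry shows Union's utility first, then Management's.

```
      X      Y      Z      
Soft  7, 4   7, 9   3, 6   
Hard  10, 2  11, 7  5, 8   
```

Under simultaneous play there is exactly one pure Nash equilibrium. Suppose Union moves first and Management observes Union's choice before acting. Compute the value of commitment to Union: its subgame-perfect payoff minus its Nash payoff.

2

Solve by backward induction (Union leads).
- Soft: Management compares 4, 9, 6 and picks Y; Union would get 7.
- Hard: Management compares 2, 7, 8 and picks Z; Union would get 5.
Among 7, 5, the best is 7 at Soft. Subgame-perfect outcome: (Soft, Y) with payoffs (7, 9).
For the simultaneous game, intersect best replies.
Union's best replies: X→Hard; Y→Hard; Z→Hard.
Management's best replies: Soft→Y; Hard→Z.
The unique mutual best reply is (Hard, Z), giving (5, 8).
Union's commitment gain: 7 − 5 = 2.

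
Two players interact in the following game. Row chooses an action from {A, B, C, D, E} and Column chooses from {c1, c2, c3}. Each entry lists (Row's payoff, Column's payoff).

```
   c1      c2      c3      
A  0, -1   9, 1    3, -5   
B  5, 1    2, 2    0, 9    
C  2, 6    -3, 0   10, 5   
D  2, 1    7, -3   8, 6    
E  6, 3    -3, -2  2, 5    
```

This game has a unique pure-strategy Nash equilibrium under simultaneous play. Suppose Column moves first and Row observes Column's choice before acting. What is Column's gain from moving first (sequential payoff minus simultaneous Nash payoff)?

4

Solve by backward induction (Column leads).
- c1: Row compares 0, 5, 2, 2, 6 and picks E; Column would get 3.
- c2: Row compares 9, 2, -3, 7, -3 and picks A; Column would get 1.
- c3: Row compares 3, 0, 10, 8, 2 and picks C; Column would get 5.
Column's induced payoffs are 3, 1, 5, so Column commits to c3. Subgame-perfect outcome: (C, c3) with payoffs (10, 5).
Under simultaneous play:
Row's best replies: c1→E; c2→A; c3→C.
Column's best replies: A→c2; B→c3; C→c1; D→c3; E→c3.
The unique mutual best reply is (A, c2), giving (9, 1).
Column's commitment gain: 5 − 1 = 4.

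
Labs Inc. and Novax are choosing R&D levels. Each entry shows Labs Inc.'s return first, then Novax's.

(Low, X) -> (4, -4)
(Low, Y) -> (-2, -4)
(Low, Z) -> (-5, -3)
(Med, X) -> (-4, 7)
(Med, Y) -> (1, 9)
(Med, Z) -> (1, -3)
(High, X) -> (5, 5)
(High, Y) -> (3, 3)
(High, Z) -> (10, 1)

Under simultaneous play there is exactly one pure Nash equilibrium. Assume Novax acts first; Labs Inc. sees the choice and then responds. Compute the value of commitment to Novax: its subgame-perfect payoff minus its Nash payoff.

0

Work backward from Labs Inc.'s decision.
- X → Labs Inc. plays High (best of 4, -4, 5); Novax gets 5.
- Y → Labs Inc. plays High (best of -2, 1, 3); Novax gets 3.
- Z → Labs Inc. plays High (best of -5, 1, 10); Novax gets 1.
Among 5, 3, 1, the best is 5 at X. Subgame-perfect outcome: (High, X) with payoffs (5, 5).
For the simultaneous game, intersect best replies.
Labs Inc.'s best replies: X→High; Y→High; Z→High.
Novax's best replies: Low→Z; Med→Y; High→X.
Only (High, X) has each player best-responding; Nash payoffs (5, 5).
Novax's commitment gain: 5 − 5 = 0.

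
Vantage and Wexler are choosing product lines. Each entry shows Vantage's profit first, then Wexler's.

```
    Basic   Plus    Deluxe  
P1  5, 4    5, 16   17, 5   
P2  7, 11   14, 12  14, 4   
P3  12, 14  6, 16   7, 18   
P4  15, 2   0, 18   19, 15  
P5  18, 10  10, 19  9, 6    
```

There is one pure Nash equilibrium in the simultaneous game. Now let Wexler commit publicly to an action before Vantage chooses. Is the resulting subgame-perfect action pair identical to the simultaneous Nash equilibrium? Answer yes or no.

Work backward from Vantage's decision.
- Basic: BR = P5, leader payoff 10.
- Plus: BR = P2, leader payoff 12.
- Deluxe: BR = P4, leader payoff 15.
Among 10, 12, 15, the best is 15 at Deluxe. Subgame-perfect outcome: (P4, Deluxe) with payoffs (19, 15).
Now find the simultaneous Nash equilibrium.
Vantage's best replies: Basic→P5; Plus→P2; Deluxe→P4.
Wexler's best replies: P1→Plus; P2→Plus; P3→Deluxe; P4→Plus; P5→Plus.
The unique mutual best reply is (P2, Plus), giving (14, 12).
Sequential outcome (P4, Deluxe) differs from the Nash profile (P2, Plus).

no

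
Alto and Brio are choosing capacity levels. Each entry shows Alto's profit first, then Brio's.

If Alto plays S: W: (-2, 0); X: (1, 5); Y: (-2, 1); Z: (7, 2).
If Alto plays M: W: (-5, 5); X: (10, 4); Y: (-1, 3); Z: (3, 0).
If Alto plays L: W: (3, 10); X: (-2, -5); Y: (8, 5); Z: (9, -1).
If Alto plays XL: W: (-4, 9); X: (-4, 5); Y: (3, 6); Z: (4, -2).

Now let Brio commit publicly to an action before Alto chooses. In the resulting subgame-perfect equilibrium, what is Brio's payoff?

10

Alto best-responds to each possible Brio move:
- W → Alto plays L (best of -2, -5, 3, -4); Brio gets 10.
- X → Alto plays M (best of 1, 10, -2, -4); Brio gets 4.
- Y → Alto plays L (best of -2, -1, 8, 3); Brio gets 5.
- Z → Alto plays L (best of 7, 3, 9, 4); Brio gets -1.
Brio's induced payoffs are 10, 4, 5, -1, so Brio commits to W. Subgame-perfect outcome: (L, W) with payoffs (3, 10).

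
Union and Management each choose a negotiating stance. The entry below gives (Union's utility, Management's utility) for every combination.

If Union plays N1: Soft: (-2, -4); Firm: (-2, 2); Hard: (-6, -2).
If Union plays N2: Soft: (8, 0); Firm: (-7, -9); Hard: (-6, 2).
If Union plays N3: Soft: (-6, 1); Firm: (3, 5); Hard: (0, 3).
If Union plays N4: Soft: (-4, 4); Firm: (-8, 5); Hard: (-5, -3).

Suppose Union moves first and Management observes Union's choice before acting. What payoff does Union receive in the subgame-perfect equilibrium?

3

Backward induction with Union moving first.
- N1: Management compares -4, 2, -2 and picks Firm; Union would get -2.
- N2: Management compares 0, -9, 2 and picks Hard; Union would get -6.
- N3: Management compares 1, 5, 3 and picks Firm; Union would get 3.
- N4: Management compares 4, 5, -3 and picks Firm; Union would get -8.
Maximizing over -2, -6, 3, -8, Union chooses N3. Subgame-perfect outcome: (N3, Firm) with payoffs (3, 5).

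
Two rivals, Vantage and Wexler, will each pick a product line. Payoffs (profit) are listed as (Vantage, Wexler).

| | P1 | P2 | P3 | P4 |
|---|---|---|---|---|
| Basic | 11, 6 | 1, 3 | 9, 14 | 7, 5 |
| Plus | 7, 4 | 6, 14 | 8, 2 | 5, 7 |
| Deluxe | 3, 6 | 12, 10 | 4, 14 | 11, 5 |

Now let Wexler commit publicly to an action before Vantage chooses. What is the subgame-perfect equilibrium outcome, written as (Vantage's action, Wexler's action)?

Vantage best-responds to each possible Wexler move:
- P1 → Vantage plays Basic (best of 11, 7, 3); Wexler gets 6.
- P2 → Vantage plays Deluxe (best of 1, 6, 12); Wexler gets 10.
- P3 → Vantage plays Basic (best of 9, 8, 4); Wexler gets 14.
- P4 → Vantage plays Deluxe (best of 7, 5, 11); Wexler gets 5.
Wexler's induced payoffs are 6, 10, 14, 5, so Wexler commits to P3. Subgame-perfect outcome: (Basic, P3) with payoffs (9, 14).

(Basic, P3)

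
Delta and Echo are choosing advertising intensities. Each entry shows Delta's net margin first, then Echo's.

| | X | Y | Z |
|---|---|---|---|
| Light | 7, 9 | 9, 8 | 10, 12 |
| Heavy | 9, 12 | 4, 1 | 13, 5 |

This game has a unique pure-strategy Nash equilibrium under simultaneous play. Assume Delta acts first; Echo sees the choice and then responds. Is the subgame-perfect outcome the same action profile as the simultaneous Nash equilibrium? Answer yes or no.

no

Echo best-responds to each possible Delta move:
- Light: BR = Z, leader payoff 10.
- Heavy: BR = X, leader payoff 9.
Delta's induced payoffs are 10, 9, so Delta commits to Light. Subgame-perfect outcome: (Light, Z) with payoffs (10, 12).
For the simultaneous game, intersect best replies.
Delta's best replies: X→Heavy; Y→Light; Z→Heavy.
Echo's best replies: Light→Z; Heavy→X.
Only (Heavy, X) has each player best-responding; Nash payoffs (9, 12).
Sequential outcome (Light, Z) differs from the Nash profile (Heavy, X).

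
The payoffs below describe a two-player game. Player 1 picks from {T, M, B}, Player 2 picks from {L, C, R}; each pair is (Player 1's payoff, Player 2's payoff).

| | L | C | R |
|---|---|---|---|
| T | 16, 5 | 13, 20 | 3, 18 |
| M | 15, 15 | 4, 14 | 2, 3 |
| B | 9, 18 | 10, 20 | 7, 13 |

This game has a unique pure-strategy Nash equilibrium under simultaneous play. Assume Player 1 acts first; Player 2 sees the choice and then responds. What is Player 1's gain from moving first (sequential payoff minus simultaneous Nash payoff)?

2

Solve by backward induction (Player 1 leads).
- T → Player 2 plays C (best of 5, 20, 18); Player 1 gets 13.
- M → Player 2 plays L (best of 15, 14, 3); Player 1 gets 15.
- B → Player 2 plays C (best of 18, 20, 13); Player 1 gets 10.
Among 13, 15, 10, the best is 15 at M. Subgame-perfect outcome: (M, L) with payoffs (15, 15).
For the simultaneous game, intersect best replies.
Player 1's best replies: L→T; C→T; R→B.
Player 2's best replies: T→C; M→L; B→C.
Only (T, C) has each player best-responding; Nash payoffs (13, 20).
Player 1's commitment gain: 15 − 13 = 2.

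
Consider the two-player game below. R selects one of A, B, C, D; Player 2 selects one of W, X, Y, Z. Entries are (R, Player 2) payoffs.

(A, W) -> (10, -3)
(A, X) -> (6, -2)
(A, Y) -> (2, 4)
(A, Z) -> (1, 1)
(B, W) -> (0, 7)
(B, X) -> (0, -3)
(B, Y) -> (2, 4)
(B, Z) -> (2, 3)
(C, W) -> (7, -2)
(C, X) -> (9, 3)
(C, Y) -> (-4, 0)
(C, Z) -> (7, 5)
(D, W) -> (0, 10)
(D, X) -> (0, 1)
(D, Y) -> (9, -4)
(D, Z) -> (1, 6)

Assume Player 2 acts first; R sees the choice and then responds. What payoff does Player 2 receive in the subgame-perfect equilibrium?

5

Backward induction with Player 2 moving first.
- W → R plays A (best of 10, 0, 7, 0); Player 2 gets -3.
- X → R plays C (best of 6, 0, 9, 0); Player 2 gets 3.
- Y → R plays D (best of 2, 2, -4, 9); Player 2 gets -4.
- Z → R plays C (best of 1, 2, 7, 1); Player 2 gets 5.
Maximizing over -3, 3, -4, 5, Player 2 chooses Z. Subgame-perfect outcome: (C, Z) with payoffs (7, 5).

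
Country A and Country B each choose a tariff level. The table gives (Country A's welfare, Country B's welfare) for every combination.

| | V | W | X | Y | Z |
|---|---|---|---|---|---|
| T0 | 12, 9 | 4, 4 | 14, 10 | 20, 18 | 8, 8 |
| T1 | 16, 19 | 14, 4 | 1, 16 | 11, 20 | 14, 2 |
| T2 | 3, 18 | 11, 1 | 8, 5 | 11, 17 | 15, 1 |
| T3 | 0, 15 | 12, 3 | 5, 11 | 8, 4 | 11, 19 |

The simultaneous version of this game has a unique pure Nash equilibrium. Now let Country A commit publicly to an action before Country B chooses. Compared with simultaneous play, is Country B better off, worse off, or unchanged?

unchanged

Country B best-responds to each possible Country A move:
- T0: BR = Y, leader payoff 20.
- T1: BR = Y, leader payoff 11.
- T2: BR = V, leader payoff 3.
- T3: BR = Z, leader payoff 11.
Maximizing over 20, 11, 3, 11, Country A chooses T0. Subgame-perfect outcome: (T0, Y) with payoffs (20, 18).
For the simultaneous game, intersect best replies.
Country A's best replies: V→T1; W→T1; X→T0; Y→T0; Z→T2.
Country B's best replies: T0→Y; T1→Y; T2→V; T3→Z.
The unique mutual best reply is (T0, Y), giving (20, 18).
Country B earns 18 sequentially versus 18 at the Nash outcome: unchanged.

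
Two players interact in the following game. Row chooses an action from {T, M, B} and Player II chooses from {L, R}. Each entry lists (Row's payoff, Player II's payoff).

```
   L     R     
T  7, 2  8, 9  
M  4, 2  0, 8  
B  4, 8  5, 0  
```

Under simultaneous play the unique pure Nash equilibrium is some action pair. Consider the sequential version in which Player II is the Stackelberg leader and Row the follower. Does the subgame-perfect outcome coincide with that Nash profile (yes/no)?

yes

Work backward from Row's decision.
- L: BR = T, leader payoff 2.
- R: BR = T, leader payoff 9.
Player II's induced payoffs are 2, 9, so Player II commits to R. Subgame-perfect outcome: (T, R) with payoffs (8, 9).
Now find the simultaneous Nash equilibrium.
Row's best replies: L→T; R→T.
Player II's best replies: T→R; M→R; B→L.
Only (T, R) has each player best-responding; Nash payoffs (8, 9).
Sequential outcome (T, R) coincides with the Nash profile (T, R).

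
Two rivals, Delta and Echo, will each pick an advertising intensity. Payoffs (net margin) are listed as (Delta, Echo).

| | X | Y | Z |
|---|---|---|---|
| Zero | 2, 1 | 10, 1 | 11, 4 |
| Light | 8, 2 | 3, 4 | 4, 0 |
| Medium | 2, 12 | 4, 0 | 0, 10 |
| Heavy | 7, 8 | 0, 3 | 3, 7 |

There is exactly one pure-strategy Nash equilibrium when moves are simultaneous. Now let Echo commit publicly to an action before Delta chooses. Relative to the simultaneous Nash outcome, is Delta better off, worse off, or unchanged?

unchanged

Delta best-responds to each possible Echo move:
- X: BR = Light, leader payoff 2.
- Y: BR = Zero, leader payoff 1.
- Z: BR = Zero, leader payoff 4.
Echo's induced payoffs are 2, 1, 4, so Echo commits to Z. Subgame-perfect outcome: (Zero, Z) with payoffs (11, 4).
Now find the simultaneous Nash equilibrium.
Delta's best replies: X→Light; Y→Zero; Z→Zero.
Echo's best replies: Zero→Z; Light→Y; Medium→X; Heavy→X.
Only (Zero, Z) has each player best-responding; Nash payoffs (11, 4).
Delta earns 11 sequentially versus 11 at the Nash outcome: unchanged.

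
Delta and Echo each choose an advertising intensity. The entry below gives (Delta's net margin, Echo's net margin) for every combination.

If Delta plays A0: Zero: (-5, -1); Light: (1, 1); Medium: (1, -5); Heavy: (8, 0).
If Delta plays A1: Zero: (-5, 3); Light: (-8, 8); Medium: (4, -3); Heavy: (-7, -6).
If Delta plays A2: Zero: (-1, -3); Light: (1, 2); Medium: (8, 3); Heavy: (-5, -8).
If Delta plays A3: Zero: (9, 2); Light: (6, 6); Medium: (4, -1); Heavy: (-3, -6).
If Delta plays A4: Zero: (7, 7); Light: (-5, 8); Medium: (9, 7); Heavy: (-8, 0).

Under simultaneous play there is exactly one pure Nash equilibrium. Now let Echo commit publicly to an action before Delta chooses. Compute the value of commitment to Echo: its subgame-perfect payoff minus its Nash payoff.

Backward induction with Echo moving first.
- Zero: BR = A3, leader payoff 2.
- Light: BR = A3, leader payoff 6.
- Medium: BR = A4, leader payoff 7.
- Heavy: BR = A0, leader payoff 0.
Among 2, 6, 7, 0, the best is 7 at Medium. Subgame-perfect outcome: (A4, Medium) with payoffs (9, 7).
For the simultaneous game, intersect best replies.
Delta's best replies: Zero→A3; Light→A3; Medium→A4; Heavy→A0.
Echo's best replies: A0→Light; A1→Light; A2→Medium; A3→Light; A4→Light.
The unique mutual best reply is (A3, Light), giving (6, 6).
Echo's commitment gain: 7 − 6 = 1.

1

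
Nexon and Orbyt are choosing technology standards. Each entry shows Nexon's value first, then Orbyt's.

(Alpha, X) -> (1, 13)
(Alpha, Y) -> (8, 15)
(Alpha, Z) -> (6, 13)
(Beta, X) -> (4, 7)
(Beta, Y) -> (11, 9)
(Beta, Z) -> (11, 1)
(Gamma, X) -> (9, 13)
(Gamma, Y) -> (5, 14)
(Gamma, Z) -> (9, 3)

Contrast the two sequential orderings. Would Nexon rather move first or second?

first

If Nexon leads: Orbyt's best replies are Alpha→Y, Beta→Y, Gamma→Y; Nexon's induced payoffs 8, 11, 5; outcome (Beta, Y), payoffs (11, 9).
If Orbyt leads: Nexon's best replies are X→Gamma, Y→Beta, Z→Beta; Orbyt's induced payoffs 13, 9, 1; outcome (Gamma, X), payoffs (9, 13).
Nexon gets 11 moving first and 9 moving second, so Nexon prefers to move first.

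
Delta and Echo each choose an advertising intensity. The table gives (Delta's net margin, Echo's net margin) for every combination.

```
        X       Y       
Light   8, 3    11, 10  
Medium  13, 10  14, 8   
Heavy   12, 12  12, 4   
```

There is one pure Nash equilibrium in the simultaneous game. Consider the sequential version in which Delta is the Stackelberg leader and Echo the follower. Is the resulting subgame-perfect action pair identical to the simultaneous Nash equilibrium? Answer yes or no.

yes

Echo best-responds to each possible Delta move:
- Light: Echo compares 3, 10 and picks Y; Delta would get 11.
- Medium: Echo compares 10, 8 and picks X; Delta would get 13.
- Heavy: Echo compares 12, 4 and picks X; Delta would get 12.
Delta's induced payoffs are 11, 13, 12, so Delta commits to Medium. Subgame-perfect outcome: (Medium, X) with payoffs (13, 10).
Under simultaneous play:
Delta's best replies: X→Medium; Y→Medium.
Echo's best replies: Light→Y; Medium→X; Heavy→X.
Only (Medium, X) has each player best-responding; Nash payoffs (13, 10).
Sequential outcome (Medium, X) coincides with the Nash profile (Medium, X).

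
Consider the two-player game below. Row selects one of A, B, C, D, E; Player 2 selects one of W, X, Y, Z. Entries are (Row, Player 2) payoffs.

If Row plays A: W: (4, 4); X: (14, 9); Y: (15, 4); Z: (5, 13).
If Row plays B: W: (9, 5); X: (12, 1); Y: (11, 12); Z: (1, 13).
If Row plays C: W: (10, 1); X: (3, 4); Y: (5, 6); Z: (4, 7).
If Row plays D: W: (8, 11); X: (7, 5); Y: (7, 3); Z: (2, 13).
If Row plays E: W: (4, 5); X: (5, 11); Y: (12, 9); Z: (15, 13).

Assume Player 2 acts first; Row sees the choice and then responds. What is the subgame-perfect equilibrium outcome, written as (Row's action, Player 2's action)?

Work backward from Row's decision.
- W → Row plays C (best of 4, 9, 10, 8, 4); Player 2 gets 1.
- X → Row plays A (best of 14, 12, 3, 7, 5); Player 2 gets 9.
- Y → Row plays A (best of 15, 11, 5, 7, 12); Player 2 gets 4.
- Z → Row plays E (best of 5, 1, 4, 2, 15); Player 2 gets 13.
Among 1, 9, 4, 13, the best is 13 at Z. Subgame-perfect outcome: (E, Z) with payoffs (15, 13).

(E, Z)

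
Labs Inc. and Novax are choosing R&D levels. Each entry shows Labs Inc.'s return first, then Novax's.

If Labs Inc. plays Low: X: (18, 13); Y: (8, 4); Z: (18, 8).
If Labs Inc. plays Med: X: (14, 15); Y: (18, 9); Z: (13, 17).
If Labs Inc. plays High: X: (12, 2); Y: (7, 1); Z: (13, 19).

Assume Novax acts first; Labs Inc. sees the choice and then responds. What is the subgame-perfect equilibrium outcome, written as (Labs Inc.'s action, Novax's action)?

Solve by backward induction (Novax leads).
- X: BR = Low, leader payoff 13.
- Y: BR = Med, leader payoff 9.
- Z: BR = Low, leader payoff 8.
Novax's induced payoffs are 13, 9, 8, so Novax commits to X. Subgame-perfect outcome: (Low, X) with payoffs (18, 13).

(Low, X)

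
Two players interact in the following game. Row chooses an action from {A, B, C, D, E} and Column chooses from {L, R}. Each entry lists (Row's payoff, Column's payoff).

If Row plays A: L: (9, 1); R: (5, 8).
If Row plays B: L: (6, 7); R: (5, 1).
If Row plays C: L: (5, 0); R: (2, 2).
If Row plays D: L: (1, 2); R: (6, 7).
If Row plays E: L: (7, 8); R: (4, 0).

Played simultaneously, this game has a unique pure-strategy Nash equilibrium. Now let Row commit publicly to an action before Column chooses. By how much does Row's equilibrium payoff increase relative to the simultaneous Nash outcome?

Solve by backward induction (Row leads).
- A → Column plays R (best of 1, 8); Row gets 5.
- B → Column plays L (best of 7, 1); Row gets 6.
- C → Column plays R (best of 0, 2); Row gets 2.
- D → Column plays R (best of 2, 7); Row gets 6.
- E → Column plays L (best of 8, 0); Row gets 7.
Maximizing over 5, 6, 2, 6, 7, Row chooses E. Subgame-perfect outcome: (E, L) with payoffs (7, 8).
Now find the simultaneous Nash equilibrium.
Row's best replies: L→A; R→D.
Column's best replies: A→R; B→L; C→R; D→R; E→L.
Only (D, R) has each player best-responding; Nash payoffs (6, 7).
Row's commitment gain: 7 − 6 = 1.

1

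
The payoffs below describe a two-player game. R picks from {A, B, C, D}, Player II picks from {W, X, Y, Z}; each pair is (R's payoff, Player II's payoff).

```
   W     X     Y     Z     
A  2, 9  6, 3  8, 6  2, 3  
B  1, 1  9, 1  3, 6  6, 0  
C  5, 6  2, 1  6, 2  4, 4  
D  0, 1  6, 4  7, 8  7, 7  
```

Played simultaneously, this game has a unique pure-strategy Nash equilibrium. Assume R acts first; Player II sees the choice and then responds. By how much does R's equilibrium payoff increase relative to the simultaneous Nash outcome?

2

Work backward from Player II's decision.
- A → Player II plays W (best of 9, 3, 6, 3); R gets 2.
- B → Player II plays Y (best of 1, 1, 6, 0); R gets 3.
- C → Player II plays W (best of 6, 1, 2, 4); R gets 5.
- D → Player II plays Y (best of 1, 4, 8, 7); R gets 7.
Among 2, 3, 5, 7, the best is 7 at D. Subgame-perfect outcome: (D, Y) with payoffs (7, 8).
For the simultaneous game, intersect best replies.
R's best replies: W→C; X→B; Y→A; Z→D.
Player II's best replies: A→W; B→Y; C→W; D→Y.
The unique mutual best reply is (C, W), giving (5, 6).
R's commitment gain: 7 − 5 = 2.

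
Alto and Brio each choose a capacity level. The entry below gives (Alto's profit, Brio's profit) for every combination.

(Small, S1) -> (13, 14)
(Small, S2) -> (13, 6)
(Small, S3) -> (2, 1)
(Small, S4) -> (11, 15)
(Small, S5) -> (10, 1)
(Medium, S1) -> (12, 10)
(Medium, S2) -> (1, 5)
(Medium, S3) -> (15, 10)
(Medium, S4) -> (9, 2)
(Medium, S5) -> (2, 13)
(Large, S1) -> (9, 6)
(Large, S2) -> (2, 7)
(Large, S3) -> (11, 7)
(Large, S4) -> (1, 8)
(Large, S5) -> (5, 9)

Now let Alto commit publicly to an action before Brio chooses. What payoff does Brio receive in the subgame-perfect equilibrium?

Work backward from Brio's decision.
- Small: BR = S4, leader payoff 11.
- Medium: BR = S5, leader payoff 2.
- Large: BR = S5, leader payoff 5.
Among 11, 2, 5, the best is 11 at Small. Subgame-perfect outcome: (Small, S4) with payoffs (11, 15).

15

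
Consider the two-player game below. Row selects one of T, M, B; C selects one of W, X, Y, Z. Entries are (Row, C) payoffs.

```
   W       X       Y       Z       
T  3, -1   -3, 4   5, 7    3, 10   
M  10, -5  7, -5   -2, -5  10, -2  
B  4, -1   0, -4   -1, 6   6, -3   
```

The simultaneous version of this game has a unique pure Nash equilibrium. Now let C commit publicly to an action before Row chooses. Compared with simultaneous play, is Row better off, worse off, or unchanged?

Row best-responds to each possible C move:
- W: BR = M, leader payoff -5.
- X: BR = M, leader payoff -5.
- Y: BR = T, leader payoff 7.
- Z: BR = M, leader payoff -2.
Maximizing over -5, -5, 7, -2, C chooses Y. Subgame-perfect outcome: (T, Y) with payoffs (5, 7).
Under simultaneous play:
Row's best replies: W→M; X→M; Y→T; Z→M.
C's best replies: T→Z; M→Z; B→Y.
Only (M, Z) has each player best-responding; Nash payoffs (10, -2).
Row earns 5 sequentially versus 10 at the Nash outcome: worse off.

worse off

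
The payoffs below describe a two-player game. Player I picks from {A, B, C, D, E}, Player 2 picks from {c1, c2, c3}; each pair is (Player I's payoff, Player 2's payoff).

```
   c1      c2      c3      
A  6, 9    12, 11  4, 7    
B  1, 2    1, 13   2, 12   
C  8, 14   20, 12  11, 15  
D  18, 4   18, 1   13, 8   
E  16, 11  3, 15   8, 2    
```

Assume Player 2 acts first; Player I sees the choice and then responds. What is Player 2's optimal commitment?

c2

Solve by backward induction (Player 2 leads).
- c1: BR = D, leader payoff 4.
- c2: BR = C, leader payoff 12.
- c3: BR = D, leader payoff 8.
Player 2's induced payoffs are 4, 12, 8, so Player 2 commits to c2. Subgame-perfect outcome: (C, c2) with payoffs (20, 12).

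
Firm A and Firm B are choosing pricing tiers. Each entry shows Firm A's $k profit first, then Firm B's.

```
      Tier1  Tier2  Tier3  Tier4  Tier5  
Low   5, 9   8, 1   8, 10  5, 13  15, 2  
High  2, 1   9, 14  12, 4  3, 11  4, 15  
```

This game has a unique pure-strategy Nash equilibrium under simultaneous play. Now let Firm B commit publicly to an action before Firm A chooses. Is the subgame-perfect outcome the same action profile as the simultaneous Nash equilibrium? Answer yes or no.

Work backward from Firm A's decision.
- Tier1: BR = Low, leader payoff 9.
- Tier2: BR = High, leader payoff 14.
- Tier3: BR = High, leader payoff 4.
- Tier4: BR = Low, leader payoff 13.
- Tier5: BR = Low, leader payoff 2.
Among 9, 14, 4, 13, 2, the best is 14 at Tier2. Subgame-perfect outcome: (High, Tier2) with payoffs (9, 14).
Under simultaneous play:
Firm A's best replies: Tier1→Low; Tier2→High; Tier3→High; Tier4→Low; Tier5→Low.
Firm B's best replies: Low→Tier4; High→Tier5.
The unique mutual best reply is (Low, Tier4), giving (5, 13).
Sequential outcome (High, Tier2) differs from the Nash profile (Low, Tier4).

no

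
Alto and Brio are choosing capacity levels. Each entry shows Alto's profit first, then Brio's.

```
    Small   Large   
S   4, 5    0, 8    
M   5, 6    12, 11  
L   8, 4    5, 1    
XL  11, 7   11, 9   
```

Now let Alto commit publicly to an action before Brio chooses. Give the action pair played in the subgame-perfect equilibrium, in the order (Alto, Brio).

(M, Large)

Brio best-responds to each possible Alto move:
- S: Brio compares 5, 8 and picks Large; Alto would get 0.
- M: Brio compares 6, 11 and picks Large; Alto would get 12.
- L: Brio compares 4, 1 and picks Small; Alto would get 8.
- XL: Brio compares 7, 9 and picks Large; Alto would get 11.
Alto's induced payoffs are 0, 12, 8, 11, so Alto commits to M. Subgame-perfect outcome: (M, Large) with payoffs (12, 11).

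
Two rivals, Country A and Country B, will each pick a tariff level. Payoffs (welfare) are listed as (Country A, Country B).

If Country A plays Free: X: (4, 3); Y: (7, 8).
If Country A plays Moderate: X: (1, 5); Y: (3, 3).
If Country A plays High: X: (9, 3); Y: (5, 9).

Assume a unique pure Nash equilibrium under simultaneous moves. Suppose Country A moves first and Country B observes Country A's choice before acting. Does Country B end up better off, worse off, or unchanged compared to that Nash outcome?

Solve by backward induction (Country A leads).
- Free: BR = Y, leader payoff 7.
- Moderate: BR = X, leader payoff 1.
- High: BR = Y, leader payoff 5.
Maximizing over 7, 1, 5, Country A chooses Free. Subgame-perfect outcome: (Free, Y) with payoffs (7, 8).
For the simultaneous game, intersect best replies.
Country A's best replies: X→High; Y→Free.
Country B's best replies: Free→Y; Moderate→X; High→Y.
Only (Free, Y) has each player best-responding; Nash payoffs (7, 8).
Country B earns 8 sequentially versus 8 at the Nash outcome: unchanged.

unchanged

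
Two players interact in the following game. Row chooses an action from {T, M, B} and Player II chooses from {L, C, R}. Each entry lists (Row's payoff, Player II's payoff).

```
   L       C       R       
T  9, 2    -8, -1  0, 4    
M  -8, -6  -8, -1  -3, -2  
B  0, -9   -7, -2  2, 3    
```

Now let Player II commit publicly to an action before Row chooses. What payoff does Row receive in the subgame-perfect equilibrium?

2

Backward induction with Player II moving first.
- L: Row compares 9, -8, 0 and picks T; Player II would get 2.
- C: Row compares -8, -8, -7 and picks B; Player II would get -2.
- R: Row compares 0, -3, 2 and picks B; Player II would get 3.
Player II's induced payoffs are 2, -2, 3, so Player II commits to R. Subgame-perfect outcome: (B, R) with payoffs (2, 3).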